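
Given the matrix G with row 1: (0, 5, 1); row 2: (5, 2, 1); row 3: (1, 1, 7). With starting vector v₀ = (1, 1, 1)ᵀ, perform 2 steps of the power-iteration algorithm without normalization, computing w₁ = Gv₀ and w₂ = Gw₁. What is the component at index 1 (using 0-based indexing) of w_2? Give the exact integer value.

55

w1 = Gv₀ = (0·1 + 5·1 + 1·1; 5·1 + 2·1 + 1·1; 1·1 + 1·1 + 7·1) = (6, 8, 9)
w2 = Gw1 = (0·6 + 5·8 + 1·9; 5·6 + 2·8 + 1·9; 1·6 + 1·8 + 7·9) = (49, 55, 77)
The requested component of w2 is 55.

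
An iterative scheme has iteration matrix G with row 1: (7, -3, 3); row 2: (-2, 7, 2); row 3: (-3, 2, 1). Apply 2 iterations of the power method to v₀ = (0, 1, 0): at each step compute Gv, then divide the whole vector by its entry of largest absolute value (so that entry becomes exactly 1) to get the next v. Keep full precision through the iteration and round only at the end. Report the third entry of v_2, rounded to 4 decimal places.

Gv0 = (-3.00000, 7.00000, 2.00000); divide by 7.00000 → v1 = (-0.42857, 1.00000, 0.28571)
Gv1 = (-5.14286, 8.42857, 3.57143); divide by 8.42857 → v2 = (-0.61017, 1.00000, 0.42373)
Requested entry of v2: 25/59 = 0.4237

0.4237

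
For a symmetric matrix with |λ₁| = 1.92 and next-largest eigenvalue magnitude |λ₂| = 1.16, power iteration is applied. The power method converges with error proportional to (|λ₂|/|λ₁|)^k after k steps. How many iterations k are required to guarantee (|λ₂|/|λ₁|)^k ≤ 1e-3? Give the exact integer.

14

|λ₂/λ₁| = 1.16/1.92 = 0.60417
Need k ≥ ln(1e-3) / ln(0.60417) = -6.9078 / -0.5039 ≈ 13.708
Smallest integer k satisfying the bound: 14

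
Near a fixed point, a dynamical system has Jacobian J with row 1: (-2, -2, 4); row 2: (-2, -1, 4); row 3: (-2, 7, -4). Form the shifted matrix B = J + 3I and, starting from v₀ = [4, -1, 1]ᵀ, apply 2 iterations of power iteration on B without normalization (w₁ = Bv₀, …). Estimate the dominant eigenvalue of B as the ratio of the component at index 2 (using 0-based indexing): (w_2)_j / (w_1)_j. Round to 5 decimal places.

B = J + 3I has rows (1, -2, 4); (-2, 2, 4); (-2, 7, -1)
w1 = Bv₀ = (1·4 + (-2)·(-1) + 4·1; (-2)·4 + 2·(-1) + 4·1; (-2)·4 + 7·(-1) + (-1)·1) = (10, -6, -16)
w2 = Bw1 = (1·10 + (-2)·(-6) + 4·(-16); (-2)·10 + 2·(-6) + 4·(-16); (-2)·10 + 7·(-6) + (-1)·(-16)) = (-42, -96, -46)
Ratio: -46/-16 = 2.87500

2.87500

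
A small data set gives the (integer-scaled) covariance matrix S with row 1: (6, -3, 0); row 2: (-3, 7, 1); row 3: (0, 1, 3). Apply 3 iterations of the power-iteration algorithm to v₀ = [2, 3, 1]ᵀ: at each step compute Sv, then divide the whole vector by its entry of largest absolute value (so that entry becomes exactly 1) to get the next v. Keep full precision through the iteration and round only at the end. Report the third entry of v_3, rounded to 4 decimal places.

Sv0 = (3.00000, 16.00000, 6.00000); divide by 16.00000 → v1 = (0.18750, 1.00000, 0.37500)
Sv1 = (-1.87500, 6.81250, 2.12500); divide by 6.81250 → v2 = (-0.27523, 1.00000, 0.31193)
Sv2 = (-4.65138, 8.13761, 1.93578); divide by 8.13761 → v3 = (-0.57159, 1.00000, 0.23788)
Requested entry of v3: 211/887 = 0.2379

0.2379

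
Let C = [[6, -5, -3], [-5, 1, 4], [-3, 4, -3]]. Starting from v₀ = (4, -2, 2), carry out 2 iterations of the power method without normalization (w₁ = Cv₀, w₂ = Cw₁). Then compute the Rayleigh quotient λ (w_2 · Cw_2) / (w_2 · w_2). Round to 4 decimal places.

λ ≈ 10.0724

w1 = Cv₀ = (28, -14, -26)
w2 = Cw1 = (316, -258, -62)
Cw2 = (3372, -2086, -1794)
w2·Cw2 = 316·3372 + (-258)·(-2086) + (-62)·(-1794) = 1714968; w2·w2 = 316·316 + (-258)·(-258) + (-62)·(-62) = 170264
λ ≈ 1714968/170264 = 10.0724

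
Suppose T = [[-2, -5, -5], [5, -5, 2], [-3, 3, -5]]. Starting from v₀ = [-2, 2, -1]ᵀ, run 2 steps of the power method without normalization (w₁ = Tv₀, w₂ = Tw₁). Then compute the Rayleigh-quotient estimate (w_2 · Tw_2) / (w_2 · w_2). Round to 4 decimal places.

λ ≈ -6.6376

w1 = Tv₀ = (-1, -22, 17)
w2 = Tw1 = (27, 139, -148)
Tw2 = (-9, -856, 1076)
w2·Tw2 = 27·(-9) + 139·(-856) + (-148)·1076 = -278475; w2·w2 = 27·27 + 139·139 + (-148)·(-148) = 41954
λ ≈ -278475/41954 = -6.6376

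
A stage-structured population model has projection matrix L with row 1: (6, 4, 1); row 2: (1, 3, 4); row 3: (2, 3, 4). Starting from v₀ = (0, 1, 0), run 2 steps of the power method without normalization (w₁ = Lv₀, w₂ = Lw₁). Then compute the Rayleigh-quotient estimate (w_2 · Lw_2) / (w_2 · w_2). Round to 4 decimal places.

9.2762

w1 = Lv₀ = (6·0 + 4·1 + 1·0; 1·0 + 3·1 + 4·0; 2·0 + 3·1 + 4·0) = (4, 3, 3)
w2 = Lw1 = (6·4 + 4·3 + 1·3; 1·4 + 3·3 + 4·3; 2·4 + 3·3 + 4·3) = (39, 25, 29)
Lw2 = (363, 230, 269)
w2·Lw2 = 39·363 + 25·230 + 29·269 = 27708; w2·w2 = 39·39 + 25·25 + 29·29 = 2987
λ ≈ 27708/2987 = 9.2762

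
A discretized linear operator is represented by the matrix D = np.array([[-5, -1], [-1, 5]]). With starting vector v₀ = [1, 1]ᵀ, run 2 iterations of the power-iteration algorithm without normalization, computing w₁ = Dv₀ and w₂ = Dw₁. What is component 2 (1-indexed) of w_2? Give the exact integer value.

w1 = Dv₀ = ((-5)·1 + (-1)·1; (-1)·1 + 5·1) = (-6, 4)
w2 = Dw1 = ((-5)·(-6) + (-1)·4; (-1)·(-6) + 5·4) = (26, 26)
The requested component of w2 is 26.

26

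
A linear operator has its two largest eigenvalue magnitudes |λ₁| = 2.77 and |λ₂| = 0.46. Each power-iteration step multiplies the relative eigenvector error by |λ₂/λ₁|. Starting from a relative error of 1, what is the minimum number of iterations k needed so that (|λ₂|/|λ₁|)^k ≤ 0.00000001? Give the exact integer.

11

|λ₂/λ₁| = 0.46/2.77 = 0.16606
Need k ≥ ln(0.00000001) / ln(0.16606) = -18.4207 / -1.7954 ≈ 10.260
Smallest integer k satisfying the bound: 11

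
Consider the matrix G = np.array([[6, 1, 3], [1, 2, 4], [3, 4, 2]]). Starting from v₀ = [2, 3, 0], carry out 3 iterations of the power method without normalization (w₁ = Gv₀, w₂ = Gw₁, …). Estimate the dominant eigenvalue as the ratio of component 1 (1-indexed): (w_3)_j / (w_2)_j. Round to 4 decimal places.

w1 = Gv₀ = (15, 8, 18)
w2 = Gw1 = (152, 103, 113)
w3 = Gw2 = (1354, 810, 1094)
Ratio at component: 1354 / 152 = 8.9079

λ ≈ 8.9079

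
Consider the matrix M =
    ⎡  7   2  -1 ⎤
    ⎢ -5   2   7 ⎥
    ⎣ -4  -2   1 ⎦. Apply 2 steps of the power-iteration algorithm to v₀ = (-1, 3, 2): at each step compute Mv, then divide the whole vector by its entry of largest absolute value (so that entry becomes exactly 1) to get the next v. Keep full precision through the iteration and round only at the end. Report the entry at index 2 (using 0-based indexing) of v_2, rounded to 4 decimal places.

-0.5846

Mv0 = (-3.00000, 25.00000, 0.00000); divide by 25.00000 → v1 = (-0.12000, 1.00000, 0.00000)
Mv1 = (1.16000, 2.60000, -1.52000); divide by 2.60000 → v2 = (0.44615, 1.00000, -0.58462)
Requested entry of v2: -38/65 = -0.5846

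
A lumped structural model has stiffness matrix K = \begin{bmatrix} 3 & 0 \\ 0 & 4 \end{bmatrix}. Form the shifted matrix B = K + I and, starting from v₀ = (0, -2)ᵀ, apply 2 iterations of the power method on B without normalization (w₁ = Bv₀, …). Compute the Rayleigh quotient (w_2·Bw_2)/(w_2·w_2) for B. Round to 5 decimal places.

5.00000

B = K + I has rows (4, 0); (0, 5)
w1 = Bv₀ = (4·0 + 0·(-2); 0·0 + 5·(-2)) = (0, -10)
w2 = Bw1 = (4·0 + 0·(-10); 0·0 + 5·(-10)) = (0, -50)
Bw2 = (0, -250)
w2·Bw2 = 12500; w2·w2 = 2500; μ ≈ 12500/2500 = 5.00000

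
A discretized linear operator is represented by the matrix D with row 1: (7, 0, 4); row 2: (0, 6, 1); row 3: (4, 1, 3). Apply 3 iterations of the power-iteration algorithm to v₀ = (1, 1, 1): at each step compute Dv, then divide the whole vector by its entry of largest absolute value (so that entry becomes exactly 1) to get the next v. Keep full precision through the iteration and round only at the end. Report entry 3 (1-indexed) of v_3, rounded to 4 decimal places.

0.6689

Dv0 = (11.00000, 7.00000, 8.00000); divide by 11.00000 → v1 = (1.00000, 0.63636, 0.72727)
Dv1 = (9.90909, 4.54545, 6.81818); divide by 9.90909 → v2 = (1.00000, 0.45872, 0.68807)
Dv2 = (9.75229, 3.44037, 6.52294); divide by 9.75229 → v3 = (1.00000, 0.35278, 0.66886)
Requested entry of v3: 711/1063 = 0.6689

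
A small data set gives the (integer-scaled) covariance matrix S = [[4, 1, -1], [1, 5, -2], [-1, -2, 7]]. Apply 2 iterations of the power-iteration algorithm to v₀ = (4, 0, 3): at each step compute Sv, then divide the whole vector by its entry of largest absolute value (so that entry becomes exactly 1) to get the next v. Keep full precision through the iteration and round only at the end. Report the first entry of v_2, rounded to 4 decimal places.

Sv0 = (13.00000, -2.00000, 17.00000); divide by 17.00000 → v1 = (0.76471, -0.11765, 1.00000)
Sv1 = (1.94118, -1.82353, 6.47059); divide by 6.47059 → v2 = (0.30000, -0.28182, 1.00000)
Requested entry of v2: 33/110 = 0.3000

0.3000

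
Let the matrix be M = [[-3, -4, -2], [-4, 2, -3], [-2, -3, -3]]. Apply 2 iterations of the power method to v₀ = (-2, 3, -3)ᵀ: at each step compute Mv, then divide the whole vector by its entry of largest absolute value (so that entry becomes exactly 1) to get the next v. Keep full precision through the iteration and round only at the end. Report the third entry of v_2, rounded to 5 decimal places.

Mv0 = (0.000000, 23.000000, 4.000000); divide by 23.000000 → v1 = (0.000000, 1.000000, 0.173913)
Mv1 = (-4.347826, 1.478261, -3.521739); divide by -4.347826 → v2 = (1.000000, -0.340000, 0.810000)
Requested entry of v2: -81/-100 = 0.81000

0.81000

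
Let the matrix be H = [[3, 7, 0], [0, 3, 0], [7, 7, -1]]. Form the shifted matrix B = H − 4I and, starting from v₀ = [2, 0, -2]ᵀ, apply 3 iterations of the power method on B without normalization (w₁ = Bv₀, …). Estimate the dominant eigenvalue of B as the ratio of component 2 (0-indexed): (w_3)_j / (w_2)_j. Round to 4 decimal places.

μ ≈ -5.1045

B = H − 4I has rows (-1, 7, 0); (0, -1, 0); (7, 7, -5)
w1 = Bv₀ = ((-1)·2 + 7·0 + 0·(-2); 0·2 + (-1)·0 + 0·(-2); 7·2 + 7·0 + (-5)·(-2)) = (-2, 0, 24)
w2 = Bw1 = ((-1)·(-2) + 7·0 + 0·24; 0·(-2) + (-1)·0 + 0·24; 7·(-2) + 7·0 + (-5)·24) = (2, 0, -134)
w3 = Bw2 = (-2, 0, 684)
Ratio: 684/-134 = -5.1045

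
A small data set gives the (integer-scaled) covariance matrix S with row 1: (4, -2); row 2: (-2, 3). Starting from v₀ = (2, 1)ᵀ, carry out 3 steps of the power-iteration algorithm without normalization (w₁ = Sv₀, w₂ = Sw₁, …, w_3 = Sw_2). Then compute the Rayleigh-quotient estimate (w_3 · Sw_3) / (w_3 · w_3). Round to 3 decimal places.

w1 = Sv₀ = (6, -1)
w2 = Sw1 = (26, -15)
w3 = Sw2 = (134, -97)
Sw3 = (730, -559)
w3·Sw3 = 134·730 + (-97)·(-559) = 152043; w3·w3 = 134·134 + (-97)·(-97) = 27365
λ ≈ 152043/27365 = 5.556

λ ≈ 5.556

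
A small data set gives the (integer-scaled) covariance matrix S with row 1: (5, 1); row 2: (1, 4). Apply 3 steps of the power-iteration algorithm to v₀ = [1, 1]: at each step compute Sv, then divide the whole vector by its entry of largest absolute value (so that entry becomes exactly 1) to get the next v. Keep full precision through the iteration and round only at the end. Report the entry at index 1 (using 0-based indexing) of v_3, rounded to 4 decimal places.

Sv0 = (6.00000, 5.00000); divide by 6.00000 → v1 = (1.00000, 0.83333)
Sv1 = (5.83333, 4.33333); divide by 5.83333 → v2 = (1.00000, 0.74286)
Sv2 = (5.74286, 3.97143); divide by 5.74286 → v3 = (1.00000, 0.69154)
Requested entry of v3: 139/201 = 0.6915

0.6915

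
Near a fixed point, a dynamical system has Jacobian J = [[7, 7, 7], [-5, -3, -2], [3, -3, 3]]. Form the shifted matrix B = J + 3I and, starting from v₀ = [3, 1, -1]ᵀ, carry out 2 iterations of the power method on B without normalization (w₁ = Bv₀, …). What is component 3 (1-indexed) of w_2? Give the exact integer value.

B = J + 3I has rows (10, 7, 7); (-5, 0, -2); (3, -3, 6)
w1 = Bv₀ = (10·3 + 7·1 + 7·(-1); (-5)·3 + 0·1 + (-2)·(-1); 3·3 + (-3)·1 + 6·(-1)) = (30, -13, 0)
w2 = Bw1 = (10·30 + 7·(-13) + 7·0; (-5)·30 + 0·(-13) + (-2)·0; 3·30 + (-3)·(-13) + 6·0) = (209, -150, 129)
Requested component of w2: 129

129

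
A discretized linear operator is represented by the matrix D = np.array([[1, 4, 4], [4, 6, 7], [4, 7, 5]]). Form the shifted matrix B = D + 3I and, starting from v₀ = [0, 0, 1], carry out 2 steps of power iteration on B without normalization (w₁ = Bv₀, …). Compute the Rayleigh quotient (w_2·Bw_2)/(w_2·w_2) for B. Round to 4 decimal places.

μ ≈ 17.8283

B = D + 3I has rows (4, 4, 4); (4, 9, 7); (4, 7, 8)
w1 = Bv₀ = (4, 7, 8)
w2 = Bw1 = (76, 135, 129)
Bw2 = (1360, 2422, 2281)
w2·Bw2 = 724579; w2·w2 = 40642; μ ≈ 724579/40642 = 17.8283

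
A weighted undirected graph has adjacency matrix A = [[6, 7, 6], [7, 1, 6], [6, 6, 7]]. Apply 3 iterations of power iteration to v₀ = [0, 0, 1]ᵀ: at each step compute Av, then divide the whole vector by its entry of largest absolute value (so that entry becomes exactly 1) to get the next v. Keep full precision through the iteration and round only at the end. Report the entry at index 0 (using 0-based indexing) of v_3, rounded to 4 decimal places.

Av0 = (6.00000, 6.00000, 7.00000); divide by 7.00000 → v1 = (0.85714, 0.85714, 1.00000)
Av1 = (17.14286, 12.85714, 17.28571); divide by 17.28571 → v2 = (0.99174, 0.74380, 1.00000)
Av2 = (17.15702, 13.68595, 17.41322); divide by 17.41322 → v3 = (0.98529, 0.78595, 1.00000)
Requested entry of v3: 2076/2107 = 0.9853

0.9853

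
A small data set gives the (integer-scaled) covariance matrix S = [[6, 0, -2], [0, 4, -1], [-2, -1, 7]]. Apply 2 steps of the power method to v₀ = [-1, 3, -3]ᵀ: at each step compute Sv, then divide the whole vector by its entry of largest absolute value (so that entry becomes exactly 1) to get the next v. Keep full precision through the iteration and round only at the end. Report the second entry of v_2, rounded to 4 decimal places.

Sv0 = (0.00000, 15.00000, -22.00000); divide by -22.00000 → v1 = (0.00000, -0.68182, 1.00000)
Sv1 = (-2.00000, -3.72727, 7.68182); divide by 7.68182 → v2 = (-0.26036, -0.48521, 1.00000)
Requested entry of v2: 82/-169 = -0.4852

-0.4852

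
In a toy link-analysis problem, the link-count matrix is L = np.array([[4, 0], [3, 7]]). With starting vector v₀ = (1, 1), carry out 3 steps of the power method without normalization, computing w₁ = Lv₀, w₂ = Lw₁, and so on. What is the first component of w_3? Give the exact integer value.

64

w1 = Lv₀ = (4, 10)
w2 = Lw1 = (16, 82)
w3 = Lw2 = (64, 622)
The requested component of w3 is 64.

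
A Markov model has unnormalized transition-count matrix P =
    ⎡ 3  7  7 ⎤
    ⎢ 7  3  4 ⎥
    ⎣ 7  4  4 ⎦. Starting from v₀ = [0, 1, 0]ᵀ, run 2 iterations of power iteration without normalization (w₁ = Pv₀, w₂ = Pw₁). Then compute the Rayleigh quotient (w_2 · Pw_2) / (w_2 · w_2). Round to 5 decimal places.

w1 = Pv₀ = (7, 3, 4)
w2 = Pw1 = (70, 74, 77)
Pw2 = (1267, 1020, 1094)
w2·Pw2 = 70·1267 + 74·1020 + 77·1094 = 248408; w2·w2 = 70·70 + 74·74 + 77·77 = 16305
λ ≈ 248408/16305 = 15.23508

15.23508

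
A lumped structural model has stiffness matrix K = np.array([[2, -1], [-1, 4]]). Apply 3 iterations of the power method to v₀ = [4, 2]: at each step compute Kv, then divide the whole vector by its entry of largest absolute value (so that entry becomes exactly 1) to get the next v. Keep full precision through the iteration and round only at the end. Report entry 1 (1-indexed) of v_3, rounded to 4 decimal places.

Kv0 = (6.00000, 4.00000); divide by 6.00000 → v1 = (1.00000, 0.66667)
Kv1 = (1.33333, 1.66667); divide by 1.66667 → v2 = (0.80000, 1.00000)
Kv2 = (0.60000, 3.20000); divide by 3.20000 → v3 = (0.18750, 1.00000)
Requested entry of v3: 6/32 = 0.1875

0.1875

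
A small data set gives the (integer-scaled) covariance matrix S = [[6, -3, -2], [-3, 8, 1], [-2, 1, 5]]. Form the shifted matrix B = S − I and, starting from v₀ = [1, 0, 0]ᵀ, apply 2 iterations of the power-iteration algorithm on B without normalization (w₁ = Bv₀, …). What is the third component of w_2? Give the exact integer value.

-21

B = S − I has rows (5, -3, -2); (-3, 7, 1); (-2, 1, 4)
w1 = Bv₀ = (5·1 + (-3)·0 + (-2)·0; (-3)·1 + 7·0 + 1·0; (-2)·1 + 1·0 + 4·0) = (5, -3, -2)
w2 = Bw1 = (5·5 + (-3)·(-3) + (-2)·(-2); (-3)·5 + 7·(-3) + 1·(-2); (-2)·5 + 1·(-3) + 4·(-2)) = (38, -38, -21)
Requested component of w2: -21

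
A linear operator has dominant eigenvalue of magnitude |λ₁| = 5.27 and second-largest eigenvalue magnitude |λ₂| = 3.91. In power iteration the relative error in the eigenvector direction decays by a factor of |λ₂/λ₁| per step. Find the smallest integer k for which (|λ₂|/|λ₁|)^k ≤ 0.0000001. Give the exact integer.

|λ₂/λ₁| = 3.91/5.27 = 0.74194
Need k ≥ ln(0.0000001) / ln(0.74194) = -16.1181 / -0.2985 ≈ 53.998
Smallest integer k satisfying the bound: 54

54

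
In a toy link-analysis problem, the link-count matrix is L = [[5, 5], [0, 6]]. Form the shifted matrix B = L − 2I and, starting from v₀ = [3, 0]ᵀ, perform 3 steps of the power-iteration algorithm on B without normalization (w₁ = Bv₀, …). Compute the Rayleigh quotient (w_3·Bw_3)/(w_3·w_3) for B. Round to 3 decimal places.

B = L − 2I has rows (3, 5); (0, 4)
w1 = Bv₀ = (9, 0)
w2 = Bw1 = (27, 0)
w3 = Bw2 = (81, 0)
Bw3 = (243, 0)
w3·Bw3 = 19683; w3·w3 = 6561; μ ≈ 19683/6561 = 3.000

μ ≈ 3.000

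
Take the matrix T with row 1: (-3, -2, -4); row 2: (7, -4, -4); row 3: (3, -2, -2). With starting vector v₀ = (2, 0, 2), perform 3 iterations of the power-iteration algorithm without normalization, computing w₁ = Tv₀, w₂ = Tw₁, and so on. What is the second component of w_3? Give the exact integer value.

w1 = Tv₀ = ((-3)·2 + (-2)·0 + (-4)·2; 7·2 + (-4)·0 + (-4)·2; 3·2 + (-2)·0 + (-2)·2) = (-14, 6, 2)
w2 = Tw1 = ((-3)·(-14) + (-2)·6 + (-4)·2; 7·(-14) + (-4)·6 + (-4)·2; 3·(-14) + (-2)·6 + (-2)·2) = (22, -130, -58)
w3 = Tw2 = (426, 906, 442)
The requested component of w3 is 906.

906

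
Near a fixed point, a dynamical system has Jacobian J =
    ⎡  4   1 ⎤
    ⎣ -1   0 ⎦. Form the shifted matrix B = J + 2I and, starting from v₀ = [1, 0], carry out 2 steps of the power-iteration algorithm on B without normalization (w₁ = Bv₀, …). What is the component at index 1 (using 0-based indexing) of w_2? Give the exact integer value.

-8

B = J + 2I has rows (6, 1); (-1, 2)
w1 = Bv₀ = (6·1 + 1·0; (-1)·1 + 2·0) = (6, -1)
w2 = Bw1 = (6·6 + 1·(-1); (-1)·6 + 2·(-1)) = (35, -8)
Requested component of w2: -8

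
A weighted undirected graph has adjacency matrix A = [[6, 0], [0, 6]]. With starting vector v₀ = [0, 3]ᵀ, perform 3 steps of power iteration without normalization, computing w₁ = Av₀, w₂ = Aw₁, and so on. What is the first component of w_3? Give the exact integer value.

0

w1 = Av₀ = (0, 18)
w2 = Aw1 = (0, 108)
w3 = Aw2 = (0, 648)
The requested component of w3 is 0.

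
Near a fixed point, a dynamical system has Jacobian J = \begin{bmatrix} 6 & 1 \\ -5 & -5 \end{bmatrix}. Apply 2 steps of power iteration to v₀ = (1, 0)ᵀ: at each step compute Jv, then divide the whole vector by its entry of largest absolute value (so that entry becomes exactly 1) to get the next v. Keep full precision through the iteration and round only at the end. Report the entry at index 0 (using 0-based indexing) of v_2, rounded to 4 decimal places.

1.0000

Jv0 = (6.00000, -5.00000); divide by 6.00000 → v1 = (1.00000, -0.83333)
Jv1 = (5.16667, -0.83333); divide by 5.16667 → v2 = (1.00000, -0.16129)
Requested entry of v2: 31/31 = 1.0000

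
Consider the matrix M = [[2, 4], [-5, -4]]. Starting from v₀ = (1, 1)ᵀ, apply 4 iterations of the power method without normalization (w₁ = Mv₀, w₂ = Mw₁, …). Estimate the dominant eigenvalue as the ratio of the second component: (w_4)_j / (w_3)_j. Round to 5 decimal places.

λ ≈ -2.75000

w1 = Mv₀ = (2·1 + 4·1; (-5)·1 + (-4)·1) = (6, -9)
w2 = Mw1 = (2·6 + 4·(-9); (-5)·6 + (-4)·(-9)) = (-24, 6)
w3 = Mw2 = (-24, 96)
w4 = Mw3 = (336, -264)
Ratio at component: -264 / 96 = -2.75000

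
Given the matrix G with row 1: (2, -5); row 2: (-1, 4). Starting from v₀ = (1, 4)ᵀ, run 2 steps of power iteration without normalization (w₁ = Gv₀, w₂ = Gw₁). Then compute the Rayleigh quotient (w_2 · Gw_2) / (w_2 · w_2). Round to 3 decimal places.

λ ≈ 5.484

w1 = Gv₀ = (2·1 + (-5)·4; (-1)·1 + 4·4) = (-18, 15)
w2 = Gw1 = (2·(-18) + (-5)·15; (-1)·(-18) + 4·15) = (-111, 78)
Gw2 = (-612, 423)
w2·Gw2 = (-111)·(-612) + 78·423 = 100926; w2·w2 = (-111)·(-111) + 78·78 = 18405
λ ≈ 100926/18405 = 5.484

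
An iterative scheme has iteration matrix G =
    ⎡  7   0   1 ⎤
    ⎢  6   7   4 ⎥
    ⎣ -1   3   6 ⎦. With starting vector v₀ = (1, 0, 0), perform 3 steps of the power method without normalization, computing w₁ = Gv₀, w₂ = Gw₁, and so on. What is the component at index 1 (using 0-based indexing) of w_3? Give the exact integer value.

w1 = Gv₀ = (7·1 + 0·0 + 1·0; 6·1 + 7·0 + 4·0; (-1)·1 + 3·0 + 6·0) = (7, 6, -1)
w2 = Gw1 = (7·7 + 0·6 + 1·(-1); 6·7 + 7·6 + 4·(-1); (-1)·7 + 3·6 + 6·(-1)) = (48, 80, 5)
w3 = Gw2 = (341, 868, 222)
The requested component of w3 is 868.

868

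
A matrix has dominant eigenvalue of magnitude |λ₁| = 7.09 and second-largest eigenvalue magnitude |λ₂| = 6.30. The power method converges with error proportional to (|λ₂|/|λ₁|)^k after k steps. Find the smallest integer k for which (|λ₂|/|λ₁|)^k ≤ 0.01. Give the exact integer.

39

|λ₂/λ₁| = 6.30/7.09 = 0.88858
Need k ≥ ln(0.01) / ln(0.88858) = -4.6052 / -0.1181 ≈ 38.982
Smallest integer k satisfying the bound: 39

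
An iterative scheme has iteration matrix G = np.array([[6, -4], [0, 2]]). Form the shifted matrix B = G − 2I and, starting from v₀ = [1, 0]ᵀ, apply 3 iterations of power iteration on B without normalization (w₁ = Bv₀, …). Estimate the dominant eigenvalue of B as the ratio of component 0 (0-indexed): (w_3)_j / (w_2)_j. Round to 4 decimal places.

B = G − 2I has rows (4, -4); (0, 0)
w1 = Bv₀ = (4, 0)
w2 = Bw1 = (16, 0)
w3 = Bw2 = (64, 0)
Ratio: 64/16 = 4.0000

μ ≈ 4.0000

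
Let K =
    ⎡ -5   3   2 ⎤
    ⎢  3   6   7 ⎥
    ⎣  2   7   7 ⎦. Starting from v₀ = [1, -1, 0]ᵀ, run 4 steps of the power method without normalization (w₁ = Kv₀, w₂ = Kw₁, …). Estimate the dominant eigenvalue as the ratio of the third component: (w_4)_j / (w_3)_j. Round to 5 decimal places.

λ ≈ 14.27373

w1 = Kv₀ = ((-5)·1 + 3·(-1) + 2·0; 3·1 + 6·(-1) + 7·0; 2·1 + 7·(-1) + 7·0) = (-8, -3, -5)
w2 = Kw1 = ((-5)·(-8) + 3·(-3) + 2·(-5); 3·(-8) + 6·(-3) + 7·(-5); 2·(-8) + 7·(-3) + 7·(-5)) = (21, -77, -72)
w3 = Kw2 = (-480, -903, -1001)
w4 = Kw3 = (-2311, -13865, -14288)
Ratio at component: -14288 / -1001 = 14.27373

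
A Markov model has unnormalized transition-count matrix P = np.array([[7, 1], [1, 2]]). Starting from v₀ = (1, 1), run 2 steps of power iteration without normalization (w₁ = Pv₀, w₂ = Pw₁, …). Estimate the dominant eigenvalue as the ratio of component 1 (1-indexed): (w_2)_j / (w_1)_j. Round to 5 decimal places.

w1 = Pv₀ = (7·1 + 1·1; 1·1 + 2·1) = (8, 3)
w2 = Pw1 = (7·8 + 1·3; 1·8 + 2·3) = (59, 14)
Ratio at component: 59 / 8 = 7.37500

λ ≈ 7.37500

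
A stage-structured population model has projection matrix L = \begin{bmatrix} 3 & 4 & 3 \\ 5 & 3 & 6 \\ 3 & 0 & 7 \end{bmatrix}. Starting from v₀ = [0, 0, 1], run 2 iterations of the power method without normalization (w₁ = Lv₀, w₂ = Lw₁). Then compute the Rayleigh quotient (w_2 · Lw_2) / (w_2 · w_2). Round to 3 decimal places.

w1 = Lv₀ = (3·0 + 4·0 + 3·1; 5·0 + 3·0 + 6·1; 3·0 + 0·0 + 7·1) = (3, 6, 7)
w2 = Lw1 = (3·3 + 4·6 + 3·7; 5·3 + 3·6 + 6·7; 3·3 + 0·6 + 7·7) = (54, 75, 58)
Lw2 = (636, 843, 568)
w2·Lw2 = 54·636 + 75·843 + 58·568 = 130513; w2·w2 = 54·54 + 75·75 + 58·58 = 11905
λ ≈ 130513/11905 = 10.963

10.963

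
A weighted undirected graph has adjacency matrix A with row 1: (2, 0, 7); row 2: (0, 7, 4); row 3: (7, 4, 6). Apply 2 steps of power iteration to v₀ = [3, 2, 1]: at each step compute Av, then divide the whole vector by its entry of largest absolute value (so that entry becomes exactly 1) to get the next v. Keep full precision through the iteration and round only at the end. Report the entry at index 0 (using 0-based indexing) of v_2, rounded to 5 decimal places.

Av0 = (13.000000, 18.000000, 35.000000); divide by 35.000000 → v1 = (0.371429, 0.514286, 1.000000)
Av1 = (7.742857, 7.600000, 10.657143); divide by 10.657143 → v2 = (0.726542, 0.713137, 1.000000)
Requested entry of v2: 271/373 = 0.72654

0.72654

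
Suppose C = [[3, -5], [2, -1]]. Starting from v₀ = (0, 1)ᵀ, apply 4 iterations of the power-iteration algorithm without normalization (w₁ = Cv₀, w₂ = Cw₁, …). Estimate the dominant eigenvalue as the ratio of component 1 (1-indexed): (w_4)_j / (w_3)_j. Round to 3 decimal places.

w1 = Cv₀ = (3·0 + (-5)·1; 2·0 + (-1)·1) = (-5, -1)
w2 = Cw1 = (3·(-5) + (-5)·(-1); 2·(-5) + (-1)·(-1)) = (-10, -9)
w3 = Cw2 = (15, -11)
w4 = Cw3 = (100, 41)
Ratio at component: 100 / 15 = 6.667

6.667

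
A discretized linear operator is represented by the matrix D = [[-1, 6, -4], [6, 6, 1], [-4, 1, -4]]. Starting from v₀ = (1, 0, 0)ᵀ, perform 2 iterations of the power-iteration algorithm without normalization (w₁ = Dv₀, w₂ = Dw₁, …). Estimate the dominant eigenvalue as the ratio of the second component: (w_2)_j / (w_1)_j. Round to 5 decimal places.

w1 = Dv₀ = ((-1)·1 + 6·0 + (-4)·0; 6·1 + 6·0 + 1·0; (-4)·1 + 1·0 + (-4)·0) = (-1, 6, -4)
w2 = Dw1 = ((-1)·(-1) + 6·6 + (-4)·(-4); 6·(-1) + 6·6 + 1·(-4); (-4)·(-1) + 1·6 + (-4)·(-4)) = (53, 26, 26)
Ratio at component: 26 / 6 = 4.33333

4.33333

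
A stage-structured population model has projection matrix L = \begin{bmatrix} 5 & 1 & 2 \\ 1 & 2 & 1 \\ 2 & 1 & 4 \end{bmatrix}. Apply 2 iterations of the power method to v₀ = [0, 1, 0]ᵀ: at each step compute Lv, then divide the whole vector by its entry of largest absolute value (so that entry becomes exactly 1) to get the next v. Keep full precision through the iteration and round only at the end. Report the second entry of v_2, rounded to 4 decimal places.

Lv0 = (1.00000, 2.00000, 1.00000); divide by 2.00000 → v1 = (0.50000, 1.00000, 0.50000)
Lv1 = (4.50000, 3.00000, 4.00000); divide by 4.50000 → v2 = (1.00000, 0.66667, 0.88889)
Requested entry of v2: 6/9 = 0.6667

0.6667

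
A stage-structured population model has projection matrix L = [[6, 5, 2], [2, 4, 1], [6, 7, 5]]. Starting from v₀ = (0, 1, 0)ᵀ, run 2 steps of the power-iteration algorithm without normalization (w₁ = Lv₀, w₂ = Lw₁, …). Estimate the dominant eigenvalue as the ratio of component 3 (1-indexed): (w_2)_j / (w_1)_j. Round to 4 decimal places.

w1 = Lv₀ = (6·0 + 5·1 + 2·0; 2·0 + 4·1 + 1·0; 6·0 + 7·1 + 5·0) = (5, 4, 7)
w2 = Lw1 = (6·5 + 5·4 + 2·7; 2·5 + 4·4 + 1·7; 6·5 + 7·4 + 5·7) = (64, 33, 93)
Ratio at component: 93 / 7 = 13.2857

13.2857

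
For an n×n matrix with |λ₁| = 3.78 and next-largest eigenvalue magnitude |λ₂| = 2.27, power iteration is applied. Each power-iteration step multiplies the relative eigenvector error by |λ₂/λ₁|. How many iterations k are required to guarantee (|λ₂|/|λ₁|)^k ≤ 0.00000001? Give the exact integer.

37

|λ₂/λ₁| = 2.27/3.78 = 0.60053
Need k ≥ ln(0.00000001) / ln(0.60053) = -18.4207 / -0.5099 ≈ 36.123
Smallest integer k satisfying the bound: 37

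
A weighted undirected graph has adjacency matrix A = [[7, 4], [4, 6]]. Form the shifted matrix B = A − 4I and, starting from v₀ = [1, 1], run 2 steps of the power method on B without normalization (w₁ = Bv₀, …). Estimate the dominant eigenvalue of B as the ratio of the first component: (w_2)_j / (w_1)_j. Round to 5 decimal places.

μ ≈ 6.42857

B = A − 4I has rows (3, 4); (4, 2)
w1 = Bv₀ = (7, 6)
w2 = Bw1 = (45, 40)
Ratio: 45/7 = 6.42857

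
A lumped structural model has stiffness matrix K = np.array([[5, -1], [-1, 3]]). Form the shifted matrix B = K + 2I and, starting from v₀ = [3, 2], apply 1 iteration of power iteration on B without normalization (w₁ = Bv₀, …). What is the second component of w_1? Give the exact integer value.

7

B = K + 2I has rows (7, -1); (-1, 5)
w1 = Bv₀ = (19, 7)
Requested component of w1: 7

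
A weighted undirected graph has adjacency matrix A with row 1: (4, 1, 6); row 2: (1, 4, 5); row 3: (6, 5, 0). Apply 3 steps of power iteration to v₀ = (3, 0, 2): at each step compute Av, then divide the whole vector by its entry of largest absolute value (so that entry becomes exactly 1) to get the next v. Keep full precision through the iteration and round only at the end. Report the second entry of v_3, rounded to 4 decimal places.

0.8418

Av0 = (24.00000, 13.00000, 18.00000); divide by 24.00000 → v1 = (1.00000, 0.54167, 0.75000)
Av1 = (9.04167, 6.91667, 8.70833); divide by 9.04167 → v2 = (1.00000, 0.76498, 0.96313)
Av2 = (10.54378, 8.87558, 9.82488); divide by 10.54378 → v3 = (1.00000, 0.84178, 0.93182)
Requested entry of v3: 1926/2288 = 0.8418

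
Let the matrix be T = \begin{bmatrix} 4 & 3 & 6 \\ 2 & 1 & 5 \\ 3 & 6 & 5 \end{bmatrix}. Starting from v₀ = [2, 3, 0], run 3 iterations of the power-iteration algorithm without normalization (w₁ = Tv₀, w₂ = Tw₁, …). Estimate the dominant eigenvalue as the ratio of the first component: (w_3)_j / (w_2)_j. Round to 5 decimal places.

w1 = Tv₀ = (4·2 + 3·3 + 6·0; 2·2 + 1·3 + 5·0; 3·2 + 6·3 + 5·0) = (17, 7, 24)
w2 = Tw1 = (4·17 + 3·7 + 6·24; 2·17 + 1·7 + 5·24; 3·17 + 6·7 + 5·24) = (233, 161, 213)
w3 = Tw2 = (2693, 1692, 2730)
Ratio at component: 2693 / 233 = 11.55794

11.55794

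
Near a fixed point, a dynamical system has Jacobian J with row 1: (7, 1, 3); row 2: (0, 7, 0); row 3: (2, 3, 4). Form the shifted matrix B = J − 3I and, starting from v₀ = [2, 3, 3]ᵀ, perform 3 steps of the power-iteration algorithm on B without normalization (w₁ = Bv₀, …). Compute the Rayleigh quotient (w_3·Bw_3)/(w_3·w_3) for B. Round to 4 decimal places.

B = J − 3I has rows (4, 1, 3); (0, 4, 0); (2, 3, 1)
w1 = Bv₀ = (4·2 + 1·3 + 3·3; 0·2 + 4·3 + 0·3; 2·2 + 3·3 + 1·3) = (20, 12, 16)
w2 = Bw1 = (4·20 + 1·12 + 3·16; 0·20 + 4·12 + 0·16; 2·20 + 3·12 + 1·16) = (140, 48, 92)
w3 = Bw2 = (884, 192, 516)
Bw3 = (5276, 768, 2860)
w3·Bw3 = 6287200; w3·w3 = 1084576; μ ≈ 6287200/1084576 = 5.7969

μ ≈ 5.7969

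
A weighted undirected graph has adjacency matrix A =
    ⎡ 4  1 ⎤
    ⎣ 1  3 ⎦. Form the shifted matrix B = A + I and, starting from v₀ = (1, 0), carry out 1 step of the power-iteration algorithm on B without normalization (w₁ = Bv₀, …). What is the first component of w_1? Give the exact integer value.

5

B = A + I has rows (5, 1); (1, 4)
w1 = Bv₀ = (5·1 + 1·0; 1·1 + 4·0) = (5, 1)
Requested component of w1: 5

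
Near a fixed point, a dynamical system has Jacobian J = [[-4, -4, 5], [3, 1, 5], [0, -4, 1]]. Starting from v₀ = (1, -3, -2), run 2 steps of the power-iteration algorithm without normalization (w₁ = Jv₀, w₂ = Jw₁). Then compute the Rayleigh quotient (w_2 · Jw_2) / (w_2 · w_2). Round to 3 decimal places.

-0.897

w1 = Jv₀ = (-2, -10, 10)
w2 = Jw1 = (98, 34, 50)
Jw2 = (-278, 578, -86)
w2·Jw2 = 98·(-278) + 34·578 + 50·(-86) = -11892; w2·w2 = 98·98 + 34·34 + 50·50 = 13260
λ ≈ -11892/13260 = -0.897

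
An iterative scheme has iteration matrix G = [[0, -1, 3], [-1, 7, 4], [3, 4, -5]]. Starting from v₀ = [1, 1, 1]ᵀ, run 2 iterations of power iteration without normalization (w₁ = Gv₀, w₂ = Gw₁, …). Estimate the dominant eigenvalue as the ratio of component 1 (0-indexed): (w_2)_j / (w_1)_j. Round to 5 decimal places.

w1 = Gv₀ = (0·1 + (-1)·1 + 3·1; (-1)·1 + 7·1 + 4·1; 3·1 + 4·1 + (-5)·1) = (2, 10, 2)
w2 = Gw1 = (0·2 + (-1)·10 + 3·2; (-1)·2 + 7·10 + 4·2; 3·2 + 4·10 + (-5)·2) = (-4, 76, 36)
Ratio at component: 76 / 10 = 7.60000

7.60000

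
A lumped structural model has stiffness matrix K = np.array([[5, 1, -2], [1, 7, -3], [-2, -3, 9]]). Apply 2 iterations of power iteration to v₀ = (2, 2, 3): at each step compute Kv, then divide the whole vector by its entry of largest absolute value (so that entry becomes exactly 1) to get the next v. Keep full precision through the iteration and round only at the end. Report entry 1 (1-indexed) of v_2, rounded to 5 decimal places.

0.02500

Kv0 = (6.000000, 7.000000, 17.000000); divide by 17.000000 → v1 = (0.352941, 0.411765, 1.000000)
Kv1 = (0.176471, 0.235294, 7.058824); divide by 7.058824 → v2 = (0.025000, 0.033333, 1.000000)
Requested entry of v2: 3/120 = 0.02500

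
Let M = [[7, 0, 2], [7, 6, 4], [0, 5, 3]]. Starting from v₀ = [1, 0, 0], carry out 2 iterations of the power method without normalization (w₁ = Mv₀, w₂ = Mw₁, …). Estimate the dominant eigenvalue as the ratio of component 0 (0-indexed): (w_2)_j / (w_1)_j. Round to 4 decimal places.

w1 = Mv₀ = (7, 7, 0)
w2 = Mw1 = (49, 91, 35)
Ratio at component: 49 / 7 = 7.0000

7.0000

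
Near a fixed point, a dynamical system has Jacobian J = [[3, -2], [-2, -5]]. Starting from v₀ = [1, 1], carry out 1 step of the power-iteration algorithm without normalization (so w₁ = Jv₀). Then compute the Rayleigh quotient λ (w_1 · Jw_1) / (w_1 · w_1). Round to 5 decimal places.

λ ≈ -4.28000

w1 = Jv₀ = (3·1 + (-2)·1; (-2)·1 + (-5)·1) = (1, -7)
Jw1 = (17, 33)
w1·Jw1 = 1·17 + (-7)·33 = -214; w1·w1 = 1·1 + (-7)·(-7) = 50
λ ≈ -214/50 = -4.28000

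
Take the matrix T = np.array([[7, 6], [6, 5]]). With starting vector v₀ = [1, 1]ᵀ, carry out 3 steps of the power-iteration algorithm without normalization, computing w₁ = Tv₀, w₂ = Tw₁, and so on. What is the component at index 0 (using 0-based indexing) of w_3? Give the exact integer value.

w1 = Tv₀ = (7·1 + 6·1; 6·1 + 5·1) = (13, 11)
w2 = Tw1 = (7·13 + 6·11; 6·13 + 5·11) = (157, 133)
w3 = Tw2 = (1897, 1607)
The requested component of w3 is 1897.

1897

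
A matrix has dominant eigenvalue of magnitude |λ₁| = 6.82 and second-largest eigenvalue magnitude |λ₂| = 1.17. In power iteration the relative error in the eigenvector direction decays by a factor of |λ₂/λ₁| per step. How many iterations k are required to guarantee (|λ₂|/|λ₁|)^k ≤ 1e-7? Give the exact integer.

|λ₂/λ₁| = 1.17/6.82 = 0.17155
Need k ≥ ln(1e-7) / ln(0.17155) = -16.1181 / -1.7629 ≈ 9.143
Smallest integer k satisfying the bound: 10

10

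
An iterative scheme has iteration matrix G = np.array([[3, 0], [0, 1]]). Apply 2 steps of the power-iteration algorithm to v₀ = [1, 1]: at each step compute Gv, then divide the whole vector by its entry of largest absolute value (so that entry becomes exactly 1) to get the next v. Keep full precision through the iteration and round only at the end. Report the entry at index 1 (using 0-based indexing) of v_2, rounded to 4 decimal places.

0.1111

Gv0 = (3.00000, 1.00000); divide by 3.00000 → v1 = (1.00000, 0.33333)
Gv1 = (3.00000, 0.33333); divide by 3.00000 → v2 = (1.00000, 0.11111)
Requested entry of v2: 1/9 = 0.1111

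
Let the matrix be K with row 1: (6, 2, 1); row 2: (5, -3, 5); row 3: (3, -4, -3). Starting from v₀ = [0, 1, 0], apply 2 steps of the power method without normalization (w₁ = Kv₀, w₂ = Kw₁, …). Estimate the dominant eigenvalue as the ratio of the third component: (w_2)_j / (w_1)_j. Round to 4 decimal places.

w1 = Kv₀ = (2, -3, -4)
w2 = Kw1 = (2, -1, 30)
Ratio at component: 30 / -4 = -7.5000

λ ≈ -7.5000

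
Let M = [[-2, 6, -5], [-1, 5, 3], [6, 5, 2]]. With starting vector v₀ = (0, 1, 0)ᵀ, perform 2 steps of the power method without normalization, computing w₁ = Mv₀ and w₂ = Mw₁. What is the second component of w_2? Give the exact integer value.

34

w1 = Mv₀ = ((-2)·0 + 6·1 + (-5)·0; (-1)·0 + 5·1 + 3·0; 6·0 + 5·1 + 2·0) = (6, 5, 5)
w2 = Mw1 = ((-2)·6 + 6·5 + (-5)·5; (-1)·6 + 5·5 + 3·5; 6·6 + 5·5 + 2·5) = (-7, 34, 71)
The requested component of w2 is 34.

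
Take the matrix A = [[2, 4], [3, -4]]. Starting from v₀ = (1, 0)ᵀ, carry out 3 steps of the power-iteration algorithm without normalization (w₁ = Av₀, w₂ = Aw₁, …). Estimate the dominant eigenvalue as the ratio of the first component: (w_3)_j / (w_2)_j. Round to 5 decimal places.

0.50000

w1 = Av₀ = (2, 3)
w2 = Aw1 = (16, -6)
w3 = Aw2 = (8, 72)
Ratio at component: 8 / 16 = 0.50000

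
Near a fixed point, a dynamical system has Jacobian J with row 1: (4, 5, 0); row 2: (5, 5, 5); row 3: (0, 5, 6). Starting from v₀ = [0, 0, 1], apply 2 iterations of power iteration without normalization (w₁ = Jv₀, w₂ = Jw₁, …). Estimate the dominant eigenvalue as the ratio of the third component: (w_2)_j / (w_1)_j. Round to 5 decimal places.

10.16667

w1 = Jv₀ = (4·0 + 5·0 + 0·1; 5·0 + 5·0 + 5·1; 0·0 + 5·0 + 6·1) = (0, 5, 6)
w2 = Jw1 = (4·0 + 5·5 + 0·6; 5·0 + 5·5 + 5·6; 0·0 + 5·5 + 6·6) = (25, 55, 61)
Ratio at component: 61 / 6 = 10.16667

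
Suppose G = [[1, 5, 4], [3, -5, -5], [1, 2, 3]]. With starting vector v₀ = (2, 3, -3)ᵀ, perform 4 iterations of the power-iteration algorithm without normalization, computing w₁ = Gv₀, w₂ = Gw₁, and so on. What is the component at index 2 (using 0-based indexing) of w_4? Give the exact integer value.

w1 = Gv₀ = (1·2 + 5·3 + 4·(-3); 3·2 + (-5)·3 + (-5)·(-3); 1·2 + 2·3 + 3·(-3)) = (5, 6, -1)
w2 = Gw1 = (1·5 + 5·6 + 4·(-1); 3·5 + (-5)·6 + (-5)·(-1); 1·5 + 2·6 + 3·(-1)) = (31, -10, 14)
w3 = Gw2 = (37, 73, 53)
w4 = Gw3 = (614, -519, 342)
The requested component of w4 is 342.

342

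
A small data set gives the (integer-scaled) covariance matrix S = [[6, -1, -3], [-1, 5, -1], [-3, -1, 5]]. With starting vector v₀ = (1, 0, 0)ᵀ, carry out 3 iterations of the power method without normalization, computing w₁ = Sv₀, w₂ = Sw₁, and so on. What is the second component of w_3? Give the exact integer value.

w1 = Sv₀ = (6, -1, -3)
w2 = Sw1 = (46, -8, -32)
w3 = Sw2 = (380, -54, -290)
The requested component of w3 is -54.

-54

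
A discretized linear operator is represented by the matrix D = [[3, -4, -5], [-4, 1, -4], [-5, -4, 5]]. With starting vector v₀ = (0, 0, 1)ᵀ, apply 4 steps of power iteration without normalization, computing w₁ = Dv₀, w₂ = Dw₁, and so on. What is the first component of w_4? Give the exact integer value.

-2800

w1 = Dv₀ = (-5, -4, 5)
w2 = Dw1 = (-24, -4, 66)
w3 = Dw2 = (-386, -172, 466)
w4 = Dw3 = (-2800, -492, 4948)
The requested component of w4 is -2800.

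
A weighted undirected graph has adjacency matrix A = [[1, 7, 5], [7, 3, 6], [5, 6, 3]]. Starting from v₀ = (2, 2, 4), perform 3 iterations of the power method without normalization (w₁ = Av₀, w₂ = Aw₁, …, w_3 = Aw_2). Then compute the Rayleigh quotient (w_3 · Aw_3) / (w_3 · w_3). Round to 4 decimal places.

w1 = Av₀ = (36, 44, 34)
w2 = Aw1 = (514, 588, 546)
w3 = Aw2 = (7360, 8638, 7736)
Aw3 = (106506, 123850, 111836)
w3·Aw3 = 7360·106506 + 8638·123850 + 7736·111836 = 2718863756; w3·w3 = 7360·7360 + 8638·8638 + 7736·7736 = 188630340
λ ≈ 2718863756/188630340 = 14.4137

λ ≈ 14.4137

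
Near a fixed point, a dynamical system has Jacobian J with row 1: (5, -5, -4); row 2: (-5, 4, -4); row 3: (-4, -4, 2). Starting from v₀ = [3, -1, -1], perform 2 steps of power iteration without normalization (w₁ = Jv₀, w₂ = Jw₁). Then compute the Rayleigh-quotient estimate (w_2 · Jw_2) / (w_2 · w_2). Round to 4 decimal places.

w1 = Jv₀ = (5·3 + (-5)·(-1) + (-4)·(-1); (-5)·3 + 4·(-1) + (-4)·(-1); (-4)·3 + (-4)·(-1) + 2·(-1)) = (24, -15, -10)
w2 = Jw1 = (5·24 + (-5)·(-15) + (-4)·(-10); (-5)·24 + 4·(-15) + (-4)·(-10); (-4)·24 + (-4)·(-15) + 2·(-10)) = (235, -140, -56)
Jw2 = (2099, -1511, -492)
w2·Jw2 = 235·2099 + (-140)·(-1511) + (-56)·(-492) = 732357; w2·w2 = 235·235 + (-140)·(-140) + (-56)·(-56) = 77961
λ ≈ 732357/77961 = 9.3939

9.3939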